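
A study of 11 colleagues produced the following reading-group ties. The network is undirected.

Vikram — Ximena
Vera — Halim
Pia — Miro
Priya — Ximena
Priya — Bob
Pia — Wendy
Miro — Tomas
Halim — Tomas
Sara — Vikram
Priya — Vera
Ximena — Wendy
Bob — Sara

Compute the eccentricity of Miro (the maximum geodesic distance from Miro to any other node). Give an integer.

5

Distances from Miro: Bob:5, Halim:2, Pia:1, Priya:4, Sara:5, Tomas:1, Vera:3, Vikram:4, Wendy:2, Ximena:3.
The largest is 5 (to Bob and Sara), so the eccentricity of Miro is 5.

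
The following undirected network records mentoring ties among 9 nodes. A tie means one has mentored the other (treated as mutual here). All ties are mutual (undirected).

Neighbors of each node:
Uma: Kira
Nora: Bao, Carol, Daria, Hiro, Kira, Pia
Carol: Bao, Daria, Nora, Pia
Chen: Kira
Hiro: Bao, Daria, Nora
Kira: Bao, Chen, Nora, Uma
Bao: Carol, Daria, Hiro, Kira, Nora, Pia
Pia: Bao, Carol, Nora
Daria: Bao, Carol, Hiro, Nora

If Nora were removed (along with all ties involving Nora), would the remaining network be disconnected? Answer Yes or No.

Even without Nora, every remaining node can still reach every other (the residual graph is connected), so Nora is not a cut vertex.

No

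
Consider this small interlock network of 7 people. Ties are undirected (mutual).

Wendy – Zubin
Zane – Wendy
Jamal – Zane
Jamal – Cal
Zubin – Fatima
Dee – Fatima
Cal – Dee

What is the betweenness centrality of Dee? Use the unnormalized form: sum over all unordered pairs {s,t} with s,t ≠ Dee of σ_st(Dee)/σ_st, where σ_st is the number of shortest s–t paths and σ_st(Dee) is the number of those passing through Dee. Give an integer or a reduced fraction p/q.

3

Pairs whose geodesics pass through Dee — Zubin–Cal: 1; Fatima–Cal: 1; Fatima–Jamal: 1.
All other pairs contribute 0.
Summing the contributions gives betweenness(Dee) = 3.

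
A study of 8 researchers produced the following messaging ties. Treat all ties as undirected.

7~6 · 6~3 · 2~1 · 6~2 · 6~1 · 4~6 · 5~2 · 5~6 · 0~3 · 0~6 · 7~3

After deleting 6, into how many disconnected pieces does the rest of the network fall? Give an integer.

Without 6, the remaining ties split the others into: {1, 2, 5}; {4}; {0, 3, 7}.
That's 3 separate components.

3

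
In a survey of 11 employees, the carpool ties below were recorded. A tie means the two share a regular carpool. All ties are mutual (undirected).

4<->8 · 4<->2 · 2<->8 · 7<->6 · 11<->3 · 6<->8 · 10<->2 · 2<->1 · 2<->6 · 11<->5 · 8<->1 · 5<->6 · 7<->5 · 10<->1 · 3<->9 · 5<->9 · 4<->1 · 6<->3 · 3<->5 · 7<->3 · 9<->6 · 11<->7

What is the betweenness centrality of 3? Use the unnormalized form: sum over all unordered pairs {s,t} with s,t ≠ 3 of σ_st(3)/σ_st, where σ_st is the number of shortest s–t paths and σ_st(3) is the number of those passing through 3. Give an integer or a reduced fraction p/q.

17/6

Pairs whose geodesics pass through 3 — 9–7: 1/3; 9–11: 1/2; 11–6: 1/3; 11–4: 2/6; 11–1: 2/6; 11–8: 1/3; 11–10: 1/3; 11–2: 1/3.
All other pairs contribute 0.
Summing the contributions gives betweenness(3) = 17/6.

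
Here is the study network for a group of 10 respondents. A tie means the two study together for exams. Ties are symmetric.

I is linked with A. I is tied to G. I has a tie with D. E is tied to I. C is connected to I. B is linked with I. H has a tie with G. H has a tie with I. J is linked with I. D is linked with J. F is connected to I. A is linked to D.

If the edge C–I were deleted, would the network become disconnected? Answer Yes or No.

Yes

Without the C–I edge there is no alternate route between C and I, so the network disconnects. It is a bridge.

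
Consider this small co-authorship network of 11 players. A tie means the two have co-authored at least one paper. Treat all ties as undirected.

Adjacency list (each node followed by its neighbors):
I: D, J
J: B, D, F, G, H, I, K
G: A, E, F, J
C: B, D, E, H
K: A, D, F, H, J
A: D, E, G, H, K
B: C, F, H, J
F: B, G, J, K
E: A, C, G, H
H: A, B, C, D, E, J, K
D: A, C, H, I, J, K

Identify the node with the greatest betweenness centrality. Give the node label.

J

Unnormalized betweenness of each node: A:11/5, B:5/3, C:41/30, D:301/60, E:5/3, F:7/6, G:49/20, H:319/60, I:0, J:227/30, K:19/12.
J has the largest value, 227/30, making it the main broker — the node through which the most shortest paths run.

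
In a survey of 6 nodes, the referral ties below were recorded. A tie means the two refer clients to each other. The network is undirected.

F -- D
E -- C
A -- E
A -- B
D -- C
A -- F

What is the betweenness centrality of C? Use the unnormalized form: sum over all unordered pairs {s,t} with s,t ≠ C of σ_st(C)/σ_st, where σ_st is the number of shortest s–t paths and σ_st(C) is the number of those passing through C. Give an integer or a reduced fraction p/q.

1

Pairs whose geodesics pass through C — D–E: 1.
All other pairs contribute 0.
Summing the contributions gives betweenness(C) = 1.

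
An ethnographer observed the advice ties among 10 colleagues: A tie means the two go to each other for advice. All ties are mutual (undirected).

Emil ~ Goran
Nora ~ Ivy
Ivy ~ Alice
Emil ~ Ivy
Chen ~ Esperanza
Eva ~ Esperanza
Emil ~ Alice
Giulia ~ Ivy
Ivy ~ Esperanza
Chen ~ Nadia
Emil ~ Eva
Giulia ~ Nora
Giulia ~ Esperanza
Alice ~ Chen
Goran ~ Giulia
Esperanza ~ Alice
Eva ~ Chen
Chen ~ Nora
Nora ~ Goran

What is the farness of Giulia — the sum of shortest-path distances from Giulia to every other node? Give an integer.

15

Distances from Giulia: Alice:2, Chen:2, Emil:2, Esperanza:1, Eva:2, Goran:1, Ivy:1, Nadia:3, Nora:1.
Sum = 2 + 2 + 2 + 1 + 2 + 1 + 1 + 3 + 1 = 15.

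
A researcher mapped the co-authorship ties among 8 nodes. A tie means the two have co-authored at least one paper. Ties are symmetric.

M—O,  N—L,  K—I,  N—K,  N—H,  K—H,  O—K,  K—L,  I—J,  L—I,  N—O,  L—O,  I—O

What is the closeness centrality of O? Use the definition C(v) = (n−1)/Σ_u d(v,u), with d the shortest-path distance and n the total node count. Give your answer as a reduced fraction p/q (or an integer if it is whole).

7/9

Distances from O: H:2, I:1, J:2, K:1, L:1, M:1, N:1. Sum = 9.
n = 8, so closeness = 7/9.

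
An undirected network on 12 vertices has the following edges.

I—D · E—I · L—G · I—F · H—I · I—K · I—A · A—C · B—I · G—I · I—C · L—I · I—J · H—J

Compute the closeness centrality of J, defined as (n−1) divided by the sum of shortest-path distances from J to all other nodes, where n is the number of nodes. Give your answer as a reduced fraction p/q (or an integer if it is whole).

Distances from J: A:2, B:2, C:2, D:2, E:2, F:2, G:2, H:1, I:1, K:2, L:2. Sum = 20.
n = 12, so closeness = 11/20.

11/20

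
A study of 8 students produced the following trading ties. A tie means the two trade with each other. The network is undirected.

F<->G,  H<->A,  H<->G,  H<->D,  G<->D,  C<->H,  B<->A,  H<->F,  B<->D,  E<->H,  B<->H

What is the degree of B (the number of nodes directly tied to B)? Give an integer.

B is directly tied to A, D, and H. That is 3 neighbors, so the degree of B is 3.

3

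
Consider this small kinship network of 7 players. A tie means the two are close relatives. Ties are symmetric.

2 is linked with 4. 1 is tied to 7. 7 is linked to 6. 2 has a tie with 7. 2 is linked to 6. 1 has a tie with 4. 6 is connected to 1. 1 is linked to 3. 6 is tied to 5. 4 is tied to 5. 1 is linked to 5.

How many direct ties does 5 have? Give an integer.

3

5 is directly tied to 1, 4, and 6. That is 3 neighbors, so the degree of 5 is 3.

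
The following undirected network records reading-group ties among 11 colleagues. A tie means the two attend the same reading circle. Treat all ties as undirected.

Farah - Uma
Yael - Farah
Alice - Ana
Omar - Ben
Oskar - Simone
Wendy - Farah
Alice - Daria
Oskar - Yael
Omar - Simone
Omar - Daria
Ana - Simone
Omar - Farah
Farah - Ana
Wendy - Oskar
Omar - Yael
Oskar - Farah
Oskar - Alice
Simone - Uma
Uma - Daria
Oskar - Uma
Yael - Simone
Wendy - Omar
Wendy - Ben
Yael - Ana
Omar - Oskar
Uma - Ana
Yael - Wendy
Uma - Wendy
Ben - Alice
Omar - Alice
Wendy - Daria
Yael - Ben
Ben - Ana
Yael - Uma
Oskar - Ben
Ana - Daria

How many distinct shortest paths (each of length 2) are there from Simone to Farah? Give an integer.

The shortest distance is 2. The length-2 paths are: Simone–Yael–Farah; Simone–Omar–Farah; Simone–Oskar–Farah; Simone–Uma–Farah; Simone–Ana–Farah.
That gives 5 distinct shortest paths.

5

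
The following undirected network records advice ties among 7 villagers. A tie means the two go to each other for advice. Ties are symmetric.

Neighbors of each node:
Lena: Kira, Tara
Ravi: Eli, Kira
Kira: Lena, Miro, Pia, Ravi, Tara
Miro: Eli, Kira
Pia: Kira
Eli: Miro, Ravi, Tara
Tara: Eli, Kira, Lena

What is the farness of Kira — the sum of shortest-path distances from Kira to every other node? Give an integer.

7

Distances from Kira: Eli:2, Lena:1, Miro:1, Pia:1, Ravi:1, Tara:1.
Sum = 2 + 1 + 1 + 1 + 1 + 1 = 7.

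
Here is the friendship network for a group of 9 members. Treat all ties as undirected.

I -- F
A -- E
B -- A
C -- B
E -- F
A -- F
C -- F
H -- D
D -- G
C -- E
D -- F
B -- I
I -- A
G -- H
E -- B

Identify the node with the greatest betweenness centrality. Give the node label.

Unnormalized betweenness of each node: A:4/3, B:7/6, C:1, D:12, E:4/3, F:97/6, G:0, H:0, I:1.
F has the largest value, 97/6, making it the main broker — the node through which the most shortest paths run.

F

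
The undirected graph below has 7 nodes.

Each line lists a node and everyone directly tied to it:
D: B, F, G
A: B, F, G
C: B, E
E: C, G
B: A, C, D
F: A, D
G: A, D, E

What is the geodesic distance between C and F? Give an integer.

3

One shortest route is C – B – D – F, which uses 3 edges, and at distance 2 from C we only reach {A, D, G}, which does not include F. So d(C,F) = 3.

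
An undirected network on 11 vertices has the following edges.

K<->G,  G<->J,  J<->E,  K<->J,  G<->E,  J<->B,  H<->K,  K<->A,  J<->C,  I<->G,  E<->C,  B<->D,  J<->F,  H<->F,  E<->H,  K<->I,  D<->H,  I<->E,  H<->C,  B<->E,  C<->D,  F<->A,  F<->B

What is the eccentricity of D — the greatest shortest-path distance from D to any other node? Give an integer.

3

Distances from D: A:3, B:1, C:1, E:2, F:2, G:3, H:1, I:3, J:2, K:2.
The largest is 3 (to G, I, and A), so the eccentricity of D is 3.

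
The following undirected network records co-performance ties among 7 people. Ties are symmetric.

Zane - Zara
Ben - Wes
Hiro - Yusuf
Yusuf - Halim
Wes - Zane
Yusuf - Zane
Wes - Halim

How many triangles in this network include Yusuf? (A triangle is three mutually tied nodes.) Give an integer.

Yusuf's neighbors are Halim, Hiro, and Zane, but none of them are tied to each other, so no triangle contains Yusuf.

0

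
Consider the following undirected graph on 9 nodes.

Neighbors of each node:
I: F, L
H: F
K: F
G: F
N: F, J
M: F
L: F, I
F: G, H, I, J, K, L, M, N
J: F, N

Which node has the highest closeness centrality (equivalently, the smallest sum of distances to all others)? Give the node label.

Farness (sum of distances to all others) for each node — F:8, G:15, H:15, I:14, J:14, K:15, L:14, M:15, N:14.
The smallest farness is 8, for F, so F has the highest closeness.

F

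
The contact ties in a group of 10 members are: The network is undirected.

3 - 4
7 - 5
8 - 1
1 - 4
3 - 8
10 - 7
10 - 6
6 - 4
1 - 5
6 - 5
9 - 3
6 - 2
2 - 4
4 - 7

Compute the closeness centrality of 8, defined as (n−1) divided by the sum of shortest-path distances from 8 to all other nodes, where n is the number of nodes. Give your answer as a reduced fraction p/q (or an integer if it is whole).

Distances from 8: 1:1, 2:3, 3:1, 4:2, 5:2, 6:3, 7:3, 9:2, 10:4. Sum = 21.
n = 10, so closeness = 9/21 = 3/7.

3/7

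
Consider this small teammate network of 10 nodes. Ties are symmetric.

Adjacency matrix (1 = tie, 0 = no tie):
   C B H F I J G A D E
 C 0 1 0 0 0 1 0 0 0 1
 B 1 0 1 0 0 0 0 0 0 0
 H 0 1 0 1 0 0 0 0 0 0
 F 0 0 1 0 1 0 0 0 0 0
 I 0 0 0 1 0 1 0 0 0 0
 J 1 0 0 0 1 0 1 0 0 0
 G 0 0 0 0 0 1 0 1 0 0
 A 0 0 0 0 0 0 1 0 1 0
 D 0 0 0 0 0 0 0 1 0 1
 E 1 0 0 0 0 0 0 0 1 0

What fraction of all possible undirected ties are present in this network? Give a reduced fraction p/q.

There are 11 edges and 10 nodes, so the maximum possible is C(10,2) = 45.
Density = 11/45.

11/45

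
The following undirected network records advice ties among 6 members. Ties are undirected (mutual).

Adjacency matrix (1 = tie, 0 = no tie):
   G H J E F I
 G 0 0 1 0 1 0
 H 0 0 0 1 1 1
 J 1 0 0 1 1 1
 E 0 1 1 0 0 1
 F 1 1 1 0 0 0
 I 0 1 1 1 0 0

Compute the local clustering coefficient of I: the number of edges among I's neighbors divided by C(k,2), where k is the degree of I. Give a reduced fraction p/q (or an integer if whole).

2/3

I's neighbors: E, H, and J (k = 3).
Possible neighbor pairs: C(3,2) = 3. Edges among them: E–H, E–J → e = 2.
Clustering(I) = 2/3.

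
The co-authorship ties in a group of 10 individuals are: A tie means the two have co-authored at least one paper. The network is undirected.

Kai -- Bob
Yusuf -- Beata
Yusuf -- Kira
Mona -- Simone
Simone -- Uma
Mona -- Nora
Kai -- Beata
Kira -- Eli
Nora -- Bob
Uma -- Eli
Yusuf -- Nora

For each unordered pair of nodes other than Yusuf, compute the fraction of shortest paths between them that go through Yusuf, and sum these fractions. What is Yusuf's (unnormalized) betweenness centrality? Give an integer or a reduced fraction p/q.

27/2

Pairs whose geodesics pass through Yusuf — Nora–Beata: 1; Nora–Kira: 1; Nora–Eli: 1; Bob–Kira: 1; Bob–Eli: 1; Kai–Kira: 1; Kai–Eli: 1; Kai–Uma: 1/2; Beata–Kira: 1; Beata–Eli: 1; Beata–Uma: 1; Beata–Simone: 1; Beata–Mona: 1; Kira–Mona: 1.
All other pairs contribute 0.
Summing the contributions gives betweenness(Yusuf) = 27/2.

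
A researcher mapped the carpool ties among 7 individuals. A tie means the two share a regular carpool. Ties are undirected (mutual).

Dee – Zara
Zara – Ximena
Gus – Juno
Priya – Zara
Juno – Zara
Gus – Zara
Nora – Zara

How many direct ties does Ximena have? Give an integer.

1

Ximena is directly tied to Zara. That is 1 neighbor, so the degree of Ximena is 1.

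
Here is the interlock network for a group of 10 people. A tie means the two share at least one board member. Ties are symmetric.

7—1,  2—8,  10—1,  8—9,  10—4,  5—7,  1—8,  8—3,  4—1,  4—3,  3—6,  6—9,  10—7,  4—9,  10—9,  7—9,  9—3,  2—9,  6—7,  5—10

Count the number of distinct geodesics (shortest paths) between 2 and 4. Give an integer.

1

The shortest distance is 2, and the only length-2 path is 2–9–4. So there is exactly 1 shortest path.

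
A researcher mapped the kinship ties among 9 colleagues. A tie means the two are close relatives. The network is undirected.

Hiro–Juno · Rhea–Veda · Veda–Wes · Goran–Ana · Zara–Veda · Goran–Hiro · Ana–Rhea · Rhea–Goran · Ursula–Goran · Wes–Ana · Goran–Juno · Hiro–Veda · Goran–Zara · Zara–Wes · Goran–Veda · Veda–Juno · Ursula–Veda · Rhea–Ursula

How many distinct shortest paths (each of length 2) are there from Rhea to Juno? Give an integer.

The shortest distance is 2. The length-2 paths are: Rhea–Goran–Juno; Rhea–Veda–Juno.
That gives 2 distinct shortest paths.

2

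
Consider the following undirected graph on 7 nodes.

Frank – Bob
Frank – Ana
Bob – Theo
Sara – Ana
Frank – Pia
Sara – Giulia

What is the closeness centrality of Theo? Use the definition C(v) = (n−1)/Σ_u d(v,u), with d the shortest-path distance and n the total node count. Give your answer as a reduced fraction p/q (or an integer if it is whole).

1/3

Distances from Theo: Ana:3, Bob:1, Frank:2, Giulia:5, Pia:3, Sara:4. Sum = 18.
n = 7, so closeness = 6/18 = 1/3.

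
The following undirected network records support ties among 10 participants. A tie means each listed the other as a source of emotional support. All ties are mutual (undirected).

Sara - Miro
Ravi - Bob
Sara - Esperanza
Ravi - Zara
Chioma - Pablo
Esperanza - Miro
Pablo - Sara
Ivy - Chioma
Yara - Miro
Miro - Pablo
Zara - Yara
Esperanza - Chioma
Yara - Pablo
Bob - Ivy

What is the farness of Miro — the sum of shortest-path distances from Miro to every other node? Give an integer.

18

Distances from Miro: Bob:4, Chioma:2, Esperanza:1, Ivy:3, Pablo:1, Ravi:3, Sara:1, Yara:1, Zara:2.
Sum = 4 + 2 + 1 + 3 + 1 + 3 + 1 + 1 + 2 = 18.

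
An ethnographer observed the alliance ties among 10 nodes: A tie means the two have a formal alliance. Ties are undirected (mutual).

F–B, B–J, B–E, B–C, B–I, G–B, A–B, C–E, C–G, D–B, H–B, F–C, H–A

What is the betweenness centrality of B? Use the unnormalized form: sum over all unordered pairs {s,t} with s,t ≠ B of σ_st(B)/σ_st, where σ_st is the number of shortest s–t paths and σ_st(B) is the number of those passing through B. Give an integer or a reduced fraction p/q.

61/2

Pairs whose geodesics pass through B — C–A: 1; C–I: 1; C–J: 1; C–H: 1; C–D: 1; A–I: 1; A–E: 1; A–J: 1; A–F: 1; A–D: 1; A–G: 1; I–E: 1; I–J: 1; I–H: 1 … (+18 more pairs).
All other pairs contribute 0.
Summing the contributions gives betweenness(B) = 61/2.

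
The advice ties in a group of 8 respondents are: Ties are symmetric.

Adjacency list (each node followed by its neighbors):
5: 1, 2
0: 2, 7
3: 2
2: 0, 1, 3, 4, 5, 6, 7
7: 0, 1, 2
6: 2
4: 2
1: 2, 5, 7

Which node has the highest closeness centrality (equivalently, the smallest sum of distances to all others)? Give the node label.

2

Farness (sum of distances to all others) for each node — 0:12, 1:11, 2:7, 3:13, 4:13, 5:12, 6:13, 7:11.
The smallest farness is 7, for 2, so 2 has the highest closeness.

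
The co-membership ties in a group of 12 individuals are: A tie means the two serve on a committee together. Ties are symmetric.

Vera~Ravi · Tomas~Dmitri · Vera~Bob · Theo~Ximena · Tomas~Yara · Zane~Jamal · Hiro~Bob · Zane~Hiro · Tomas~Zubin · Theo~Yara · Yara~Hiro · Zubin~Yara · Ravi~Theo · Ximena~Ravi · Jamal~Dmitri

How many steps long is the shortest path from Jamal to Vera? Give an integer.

One shortest route is Jamal – Zane – Hiro – Bob – Vera, which uses 4 edges, and at distance 3 from Jamal we only reach {Bob, Yara, Zubin}, which does not include Vera. So d(Jamal,Vera) = 4.

4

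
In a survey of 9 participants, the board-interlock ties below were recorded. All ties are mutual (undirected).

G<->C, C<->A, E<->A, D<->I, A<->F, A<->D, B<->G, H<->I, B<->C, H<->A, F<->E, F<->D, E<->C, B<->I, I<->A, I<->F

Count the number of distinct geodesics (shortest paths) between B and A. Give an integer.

The shortest distance is 2. The length-2 paths are: B–C–A; B–I–A.
That gives 2 distinct shortest paths.

2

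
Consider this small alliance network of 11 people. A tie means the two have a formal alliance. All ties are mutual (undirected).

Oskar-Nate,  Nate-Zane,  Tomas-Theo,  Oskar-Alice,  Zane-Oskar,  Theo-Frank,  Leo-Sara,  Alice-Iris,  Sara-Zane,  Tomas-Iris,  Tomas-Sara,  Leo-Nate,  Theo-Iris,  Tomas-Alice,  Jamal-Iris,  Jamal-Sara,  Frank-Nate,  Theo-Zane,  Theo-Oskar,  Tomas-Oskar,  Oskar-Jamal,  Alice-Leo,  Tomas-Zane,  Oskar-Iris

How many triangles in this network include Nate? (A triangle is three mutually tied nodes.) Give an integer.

Nate's neighbors: Frank, Leo, Oskar, and Zane.
Neighbor pairs that are themselves tied: Nate–Oskar–Zane. Each forms one triangle with Nate, for 1 in total.

1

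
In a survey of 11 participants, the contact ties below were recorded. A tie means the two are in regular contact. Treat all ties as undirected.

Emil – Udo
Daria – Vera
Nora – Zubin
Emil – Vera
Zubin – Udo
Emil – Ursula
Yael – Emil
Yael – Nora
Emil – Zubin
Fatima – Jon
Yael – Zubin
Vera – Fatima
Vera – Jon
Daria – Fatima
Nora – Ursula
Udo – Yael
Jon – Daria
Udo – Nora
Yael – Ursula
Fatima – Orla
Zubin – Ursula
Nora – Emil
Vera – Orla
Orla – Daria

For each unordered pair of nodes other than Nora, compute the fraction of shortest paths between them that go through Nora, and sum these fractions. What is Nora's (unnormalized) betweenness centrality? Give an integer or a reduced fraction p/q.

1/4

Pairs whose geodesics pass through Nora — Udo–Ursula: 1/4.
All other pairs contribute 0.
Summing the contributions gives betweenness(Nora) = 1/4.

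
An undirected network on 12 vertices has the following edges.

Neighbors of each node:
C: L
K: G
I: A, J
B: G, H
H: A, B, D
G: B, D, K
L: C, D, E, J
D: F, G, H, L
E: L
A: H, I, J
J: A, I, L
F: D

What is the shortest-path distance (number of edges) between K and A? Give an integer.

One shortest route is K – G – B – H – A, which uses 4 edges, and at distance 3 from K we only reach {F, H, L}, which does not include A. So d(K,A) = 4.

4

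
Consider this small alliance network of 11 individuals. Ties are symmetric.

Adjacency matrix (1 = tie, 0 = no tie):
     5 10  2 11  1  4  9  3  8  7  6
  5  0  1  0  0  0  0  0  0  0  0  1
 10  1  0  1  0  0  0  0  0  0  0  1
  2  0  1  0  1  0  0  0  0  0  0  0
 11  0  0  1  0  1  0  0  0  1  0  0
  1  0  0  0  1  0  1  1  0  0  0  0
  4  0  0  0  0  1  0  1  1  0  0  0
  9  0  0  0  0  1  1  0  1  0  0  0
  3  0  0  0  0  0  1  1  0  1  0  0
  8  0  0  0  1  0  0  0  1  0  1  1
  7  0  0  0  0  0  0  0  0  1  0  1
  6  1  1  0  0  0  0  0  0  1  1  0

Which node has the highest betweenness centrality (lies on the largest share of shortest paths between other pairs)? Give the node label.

8

Unnormalized betweenness of each node: 1:5, 2:4, 3:9, 4:1/2, 5:0, 6:21/2, 7:0, 8:37/2, 9:1/2, 10:7/2, 11:23/2.
8 has the largest value, 37/2, making it the main broker — the node through which the most shortest paths run.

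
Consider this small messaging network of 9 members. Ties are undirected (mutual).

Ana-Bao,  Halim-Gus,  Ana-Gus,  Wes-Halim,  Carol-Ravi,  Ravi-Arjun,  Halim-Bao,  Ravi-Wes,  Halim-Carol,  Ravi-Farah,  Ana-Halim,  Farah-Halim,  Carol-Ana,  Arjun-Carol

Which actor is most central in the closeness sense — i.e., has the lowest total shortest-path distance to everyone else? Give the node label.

Farness (sum of distances to all others) for each node — Ana:12, Arjun:16, Bao:16, Carol:12, Farah:14, Gus:16, Halim:10, Ravi:14, Wes:14.
The smallest farness is 10, for Halim, so Halim has the highest closeness.

Halim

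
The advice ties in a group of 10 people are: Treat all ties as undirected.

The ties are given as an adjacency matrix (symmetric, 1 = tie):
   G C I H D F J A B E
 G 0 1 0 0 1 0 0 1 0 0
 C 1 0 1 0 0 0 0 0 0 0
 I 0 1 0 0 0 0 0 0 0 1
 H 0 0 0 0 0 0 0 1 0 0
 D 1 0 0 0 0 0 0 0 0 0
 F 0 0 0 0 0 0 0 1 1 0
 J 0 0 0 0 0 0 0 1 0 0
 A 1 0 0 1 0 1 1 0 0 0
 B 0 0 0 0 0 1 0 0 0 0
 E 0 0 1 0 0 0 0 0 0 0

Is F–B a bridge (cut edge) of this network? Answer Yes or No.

Yes

Without the F–B edge there is no alternate route between F and B, so the network disconnects. It is a bridge.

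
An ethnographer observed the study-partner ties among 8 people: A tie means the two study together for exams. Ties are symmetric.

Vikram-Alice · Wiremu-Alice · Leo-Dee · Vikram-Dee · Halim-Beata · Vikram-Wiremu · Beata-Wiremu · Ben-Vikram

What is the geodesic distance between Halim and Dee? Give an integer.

4

One shortest route is Halim – Beata – Wiremu – Vikram – Dee, which uses 4 edges, and at distance 3 from Halim we only reach {Alice, Vikram}, which does not include Dee. So d(Halim,Dee) = 4.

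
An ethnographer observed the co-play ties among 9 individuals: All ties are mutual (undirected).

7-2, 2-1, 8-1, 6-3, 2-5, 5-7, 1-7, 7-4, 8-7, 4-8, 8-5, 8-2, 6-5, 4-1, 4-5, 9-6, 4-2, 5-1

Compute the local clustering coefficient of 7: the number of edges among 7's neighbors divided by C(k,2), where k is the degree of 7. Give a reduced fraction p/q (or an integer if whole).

1

7's neighbors: 1, 2, 4, 5, and 8 (k = 5).
Possible neighbor pairs: C(5,2) = 10. Edges among them: 1–2, 1–4, 1–5, 1–8, 2–4, 2–5, 2–8, 4–5, 4–8, 5–8 → e = 10.
Clustering(7) = 10/10 = 1.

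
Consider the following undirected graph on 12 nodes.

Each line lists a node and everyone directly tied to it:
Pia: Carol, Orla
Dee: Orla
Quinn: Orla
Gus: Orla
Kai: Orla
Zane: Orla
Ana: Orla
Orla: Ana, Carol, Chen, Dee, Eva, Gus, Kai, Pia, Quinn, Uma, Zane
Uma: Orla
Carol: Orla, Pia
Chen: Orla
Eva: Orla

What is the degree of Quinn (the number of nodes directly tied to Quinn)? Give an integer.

1

Quinn is directly tied to Orla. That is 1 neighbor, so the degree of Quinn is 1.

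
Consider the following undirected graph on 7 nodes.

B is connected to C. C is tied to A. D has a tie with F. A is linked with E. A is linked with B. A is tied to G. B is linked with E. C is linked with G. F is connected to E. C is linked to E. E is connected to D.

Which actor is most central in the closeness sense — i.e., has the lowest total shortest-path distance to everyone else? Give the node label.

E

Farness (sum of distances to all others) for each node — A:8, B:9, C:8, D:11, E:7, F:11, G:12.
The smallest farness is 7, for E, so E has the highest closeness.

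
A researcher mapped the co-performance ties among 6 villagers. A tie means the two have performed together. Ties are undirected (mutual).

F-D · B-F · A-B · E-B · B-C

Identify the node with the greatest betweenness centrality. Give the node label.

B

Unnormalized betweenness of each node: A:0, B:9, C:0, D:0, E:0, F:4.
B has the largest value, 9, making it the main broker — the node through which the most shortest paths run.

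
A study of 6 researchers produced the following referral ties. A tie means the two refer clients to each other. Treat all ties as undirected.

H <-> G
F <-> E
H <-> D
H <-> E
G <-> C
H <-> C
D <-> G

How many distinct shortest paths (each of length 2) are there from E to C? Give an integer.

1

The shortest distance is 2, and the only length-2 path is E–H–C. So there is exactly 1 shortest path.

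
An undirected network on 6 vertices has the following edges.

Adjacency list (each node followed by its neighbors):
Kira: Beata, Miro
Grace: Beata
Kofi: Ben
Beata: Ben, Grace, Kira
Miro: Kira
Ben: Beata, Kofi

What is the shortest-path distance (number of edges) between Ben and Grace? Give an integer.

2

One shortest route is Ben – Beata – Grace, which uses 2 edges, and Ben and Grace are not directly tied, so nothing shorter exists. So d(Ben,Grace) = 2.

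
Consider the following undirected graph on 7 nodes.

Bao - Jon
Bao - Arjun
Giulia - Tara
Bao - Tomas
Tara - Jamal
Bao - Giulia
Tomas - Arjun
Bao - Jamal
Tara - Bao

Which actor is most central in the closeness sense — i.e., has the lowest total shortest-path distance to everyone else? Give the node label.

Bao

Farness (sum of distances to all others) for each node — Arjun:10, Bao:6, Giulia:10, Jamal:10, Jon:11, Tara:9, Tomas:10.
The smallest farness is 6, for Bao, so Bao has the highest closeness.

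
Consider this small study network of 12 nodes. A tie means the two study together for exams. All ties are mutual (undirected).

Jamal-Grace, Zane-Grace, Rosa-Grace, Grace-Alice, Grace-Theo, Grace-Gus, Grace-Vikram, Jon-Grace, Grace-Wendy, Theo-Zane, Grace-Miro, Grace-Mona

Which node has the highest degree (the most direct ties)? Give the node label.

Degrees — Alice:1, Grace:11, Gus:1, Jamal:1, Jon:1, Miro:1, Mona:1, Rosa:1, Theo:2, Vikram:1, Wendy:1, Zane:2.
The maximum is 11, attained only by Grace.

Grace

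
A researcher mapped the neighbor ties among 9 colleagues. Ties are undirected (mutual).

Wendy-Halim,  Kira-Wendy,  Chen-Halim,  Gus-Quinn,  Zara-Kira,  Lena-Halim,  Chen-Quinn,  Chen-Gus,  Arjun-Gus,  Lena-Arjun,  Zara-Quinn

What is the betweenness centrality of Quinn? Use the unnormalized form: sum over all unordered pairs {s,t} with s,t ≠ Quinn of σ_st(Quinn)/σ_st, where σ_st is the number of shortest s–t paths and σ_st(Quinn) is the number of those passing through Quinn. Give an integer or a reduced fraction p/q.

37/6

Pairs whose geodesics pass through Quinn — Chen–Zara: 1; Chen–Kira: 1/2; Zara–Halim: 1/2; Zara–Lena: 2/3; Zara–Arjun: 1; Zara–Gus: 1; Kira–Arjun: 1/2; Kira–Gus: 1.
All other pairs contribute 0.
Summing the contributions gives betweenness(Quinn) = 37/6.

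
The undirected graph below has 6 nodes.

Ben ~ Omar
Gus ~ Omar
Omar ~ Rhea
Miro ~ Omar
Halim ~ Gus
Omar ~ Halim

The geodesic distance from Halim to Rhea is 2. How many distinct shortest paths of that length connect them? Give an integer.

The shortest distance is 2, and the only length-2 path is Halim–Omar–Rhea. So there is exactly 1 shortest path.

1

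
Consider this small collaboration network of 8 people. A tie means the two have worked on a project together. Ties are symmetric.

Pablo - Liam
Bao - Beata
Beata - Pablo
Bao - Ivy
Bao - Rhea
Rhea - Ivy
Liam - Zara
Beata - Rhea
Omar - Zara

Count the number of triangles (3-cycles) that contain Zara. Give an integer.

0

Zara's neighbors are Liam and Omar, but none of them are tied to each other, so no triangle contains Zara.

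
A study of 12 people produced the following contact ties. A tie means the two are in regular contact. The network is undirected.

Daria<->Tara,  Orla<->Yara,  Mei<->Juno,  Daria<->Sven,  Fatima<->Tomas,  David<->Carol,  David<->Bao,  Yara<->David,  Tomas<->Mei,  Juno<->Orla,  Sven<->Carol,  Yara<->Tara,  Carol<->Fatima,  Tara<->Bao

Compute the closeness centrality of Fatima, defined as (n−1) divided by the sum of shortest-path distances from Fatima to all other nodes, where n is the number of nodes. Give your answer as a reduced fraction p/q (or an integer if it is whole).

11/28

Distances from Fatima: Bao:3, Carol:1, Daria:3, David:2, Juno:3, Mei:2, Orla:4, Sven:2, Tara:4, Tomas:1, Yara:3. Sum = 28.
n = 12, so closeness = 11/28.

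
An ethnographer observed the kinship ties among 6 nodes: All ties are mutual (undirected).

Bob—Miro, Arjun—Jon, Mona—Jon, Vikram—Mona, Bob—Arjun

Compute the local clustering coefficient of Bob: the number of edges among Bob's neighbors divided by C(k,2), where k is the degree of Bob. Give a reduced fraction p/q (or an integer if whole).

0

Bob's neighbors: Arjun and Miro (k = 2).
Possible neighbor pairs: C(2,2) = 1. Edges among them: none → e = 0.
Clustering(Bob) = 0/1.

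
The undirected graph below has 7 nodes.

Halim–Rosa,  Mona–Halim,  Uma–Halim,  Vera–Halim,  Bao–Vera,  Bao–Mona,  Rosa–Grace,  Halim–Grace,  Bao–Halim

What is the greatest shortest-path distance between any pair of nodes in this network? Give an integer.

2

Eccentricity of each node (its greatest distance to any other): Bao:2, Grace:2, Halim:1, Mona:2, Rosa:2, Uma:2, Vera:2.
The maximum eccentricity is 2, realized for instance by the pair Vera–Grace via Vera – Halim – Grace. So the diameter is 2.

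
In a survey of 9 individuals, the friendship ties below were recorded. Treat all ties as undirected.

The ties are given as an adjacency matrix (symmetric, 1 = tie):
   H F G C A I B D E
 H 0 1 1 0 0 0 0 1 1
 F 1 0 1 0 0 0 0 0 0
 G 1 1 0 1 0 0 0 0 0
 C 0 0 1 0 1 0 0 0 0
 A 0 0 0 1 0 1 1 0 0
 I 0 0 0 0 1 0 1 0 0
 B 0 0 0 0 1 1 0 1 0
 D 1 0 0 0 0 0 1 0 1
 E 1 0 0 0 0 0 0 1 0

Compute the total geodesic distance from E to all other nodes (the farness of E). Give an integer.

17

Distances from E: A:3, B:2, C:3, D:1, F:2, G:2, H:1, I:3.
Sum = 3 + 2 + 3 + 1 + 2 + 2 + 1 + 3 = 17.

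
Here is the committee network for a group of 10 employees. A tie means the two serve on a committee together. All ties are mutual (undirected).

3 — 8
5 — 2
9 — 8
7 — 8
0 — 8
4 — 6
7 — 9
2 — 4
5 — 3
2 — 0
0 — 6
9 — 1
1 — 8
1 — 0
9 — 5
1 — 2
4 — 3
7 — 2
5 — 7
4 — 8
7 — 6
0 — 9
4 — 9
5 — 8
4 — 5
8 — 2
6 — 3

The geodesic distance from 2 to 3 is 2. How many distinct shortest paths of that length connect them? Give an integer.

The shortest distance is 2. The length-2 paths are: 2–4–3; 2–5–3; 2–8–3.
That gives 3 distinct shortest paths.

3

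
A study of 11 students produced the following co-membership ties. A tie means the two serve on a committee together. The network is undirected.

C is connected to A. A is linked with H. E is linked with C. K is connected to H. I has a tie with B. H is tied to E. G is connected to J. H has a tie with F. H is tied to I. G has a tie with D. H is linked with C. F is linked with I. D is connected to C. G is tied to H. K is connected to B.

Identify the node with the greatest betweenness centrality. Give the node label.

H

Unnormalized betweenness of each node: A:0, B:1/2, C:5, D:1, E:0, F:0, G:23/2, H:31, I:9/2, J:0, K:7/2.
H has the largest value, 31, making it the main broker — the node through which the most shortest paths run.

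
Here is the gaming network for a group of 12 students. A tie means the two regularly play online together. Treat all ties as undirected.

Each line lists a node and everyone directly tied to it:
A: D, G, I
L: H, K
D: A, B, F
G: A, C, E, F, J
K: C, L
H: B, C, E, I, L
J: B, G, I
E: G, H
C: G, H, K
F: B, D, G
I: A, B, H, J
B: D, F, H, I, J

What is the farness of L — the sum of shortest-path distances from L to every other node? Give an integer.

Distances from L: A:3, B:2, C:2, D:3, E:2, F:3, G:3, H:1, I:2, J:3, K:1.
Sum = 3 + 2 + 2 + 3 + 2 + 3 + 3 + 1 + 2 + 3 + 1 = 25.

25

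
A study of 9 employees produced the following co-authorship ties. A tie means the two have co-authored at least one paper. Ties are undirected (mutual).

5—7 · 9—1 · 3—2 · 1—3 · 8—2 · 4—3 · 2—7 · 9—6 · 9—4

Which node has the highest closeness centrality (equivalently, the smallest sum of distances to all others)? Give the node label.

Farness (sum of distances to all others) for each node — 1:18, 2:16, 3:15, 4:18, 5:28, 6:28, 7:21, 8:23, 9:21.
The smallest farness is 15, for 3, so 3 has the highest closeness.

3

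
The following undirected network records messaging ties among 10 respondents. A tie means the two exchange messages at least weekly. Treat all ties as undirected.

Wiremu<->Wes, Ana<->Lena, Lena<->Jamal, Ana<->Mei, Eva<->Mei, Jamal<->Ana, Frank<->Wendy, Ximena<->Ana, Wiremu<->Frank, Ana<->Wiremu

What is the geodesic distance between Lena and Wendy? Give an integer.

One shortest route is Lena – Ana – Wiremu – Frank – Wendy, which uses 4 edges, and at distance 3 from Lena we only reach {Eva, Frank, Wes}, which does not include Wendy. So d(Lena,Wendy) = 4.

4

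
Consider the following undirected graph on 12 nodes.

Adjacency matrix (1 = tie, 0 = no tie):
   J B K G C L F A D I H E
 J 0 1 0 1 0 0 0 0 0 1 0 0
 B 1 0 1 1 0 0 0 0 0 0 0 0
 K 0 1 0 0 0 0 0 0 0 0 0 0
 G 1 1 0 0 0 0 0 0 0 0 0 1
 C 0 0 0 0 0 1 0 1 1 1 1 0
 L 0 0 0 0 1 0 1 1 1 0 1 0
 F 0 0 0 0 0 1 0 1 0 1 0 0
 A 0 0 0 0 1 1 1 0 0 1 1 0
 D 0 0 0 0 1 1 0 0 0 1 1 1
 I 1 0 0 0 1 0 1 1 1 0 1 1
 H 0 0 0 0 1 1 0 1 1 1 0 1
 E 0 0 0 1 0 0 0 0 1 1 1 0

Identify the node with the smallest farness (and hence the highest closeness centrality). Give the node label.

I

Farness (sum of distances to all others) for each node — A:21, B:26, C:21, D:20, E:19, F:23, G:23, H:19, I:16, J:20, K:36, L:24.
The smallest farness is 16, for I, so I has the highest closeness.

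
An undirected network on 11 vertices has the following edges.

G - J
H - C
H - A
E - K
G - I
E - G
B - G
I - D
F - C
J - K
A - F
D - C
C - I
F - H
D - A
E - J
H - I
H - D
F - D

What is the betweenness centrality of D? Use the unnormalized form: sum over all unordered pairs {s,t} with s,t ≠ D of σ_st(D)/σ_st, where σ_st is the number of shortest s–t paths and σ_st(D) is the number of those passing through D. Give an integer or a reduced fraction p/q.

Pairs whose geodesics pass through D — E–F: 1/3; E–A: 1/2; J–F: 1/3; J–A: 1/2; K–F: 2/6; K–A: 2/4; B–F: 1/3; B–A: 1/2; G–F: 1/3; G–A: 1/2; F–I: 1/3; A–I: 1/2; A–C: 1/3.
All other pairs contribute 0.
Summing the contributions gives betweenness(D) = 16/3.

16/3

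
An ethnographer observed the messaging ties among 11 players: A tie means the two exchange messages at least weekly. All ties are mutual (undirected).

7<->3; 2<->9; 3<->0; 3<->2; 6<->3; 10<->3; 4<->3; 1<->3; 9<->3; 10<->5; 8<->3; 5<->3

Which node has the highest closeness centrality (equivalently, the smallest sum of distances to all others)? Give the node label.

3

Farness (sum of distances to all others) for each node — 0:19, 1:19, 2:18, 3:10, 4:19, 5:18, 6:19, 7:19, 8:19, 9:18, 10:18.
The smallest farness is 10, for 3, so 3 has the highest closeness.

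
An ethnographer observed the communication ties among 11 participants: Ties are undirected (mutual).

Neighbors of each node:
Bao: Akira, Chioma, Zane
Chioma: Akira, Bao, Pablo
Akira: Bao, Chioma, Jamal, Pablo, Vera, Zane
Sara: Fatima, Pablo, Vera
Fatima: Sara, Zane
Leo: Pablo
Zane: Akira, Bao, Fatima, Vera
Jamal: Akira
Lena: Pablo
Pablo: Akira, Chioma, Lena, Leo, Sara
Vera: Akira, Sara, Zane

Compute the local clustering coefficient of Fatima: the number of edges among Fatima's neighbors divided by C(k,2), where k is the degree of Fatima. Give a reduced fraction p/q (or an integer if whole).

Fatima's neighbors: Sara and Zane (k = 2).
Possible neighbor pairs: C(2,2) = 1. Edges among them: none → e = 0.
Clustering(Fatima) = 0/1.

0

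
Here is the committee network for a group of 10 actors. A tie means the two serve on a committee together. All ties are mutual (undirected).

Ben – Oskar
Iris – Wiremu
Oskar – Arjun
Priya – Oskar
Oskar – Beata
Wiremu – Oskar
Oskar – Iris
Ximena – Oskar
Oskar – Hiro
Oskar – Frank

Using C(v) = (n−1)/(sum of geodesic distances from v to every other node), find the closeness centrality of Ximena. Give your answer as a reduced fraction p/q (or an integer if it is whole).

9/17

Distances from Ximena: Arjun:2, Beata:2, Ben:2, Frank:2, Hiro:2, Iris:2, Oskar:1, Priya:2, Wiremu:2. Sum = 17.
n = 10, so closeness = 9/17.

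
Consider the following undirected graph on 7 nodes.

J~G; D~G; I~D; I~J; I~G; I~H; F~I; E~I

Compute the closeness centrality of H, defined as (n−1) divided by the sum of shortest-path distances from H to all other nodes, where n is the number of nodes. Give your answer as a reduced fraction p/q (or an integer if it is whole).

Distances from H: D:2, E:2, F:2, G:2, I:1, J:2. Sum = 11.
n = 7, so closeness = 6/11.

6/11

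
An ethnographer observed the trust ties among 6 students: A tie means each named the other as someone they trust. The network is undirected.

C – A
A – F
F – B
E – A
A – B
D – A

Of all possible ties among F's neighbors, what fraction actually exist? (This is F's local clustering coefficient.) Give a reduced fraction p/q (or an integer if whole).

F's neighbors: A and B (k = 2).
Possible neighbor pairs: C(2,2) = 1. Edges among them: A–B → e = 1.
Clustering(F) = 1/1.

1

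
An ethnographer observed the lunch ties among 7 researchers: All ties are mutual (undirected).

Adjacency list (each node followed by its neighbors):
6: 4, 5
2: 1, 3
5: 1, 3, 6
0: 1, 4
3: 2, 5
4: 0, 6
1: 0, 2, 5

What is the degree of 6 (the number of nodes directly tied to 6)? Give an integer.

2

6 is directly tied to 4 and 5. That is 2 neighbors, so the degree of 6 is 2.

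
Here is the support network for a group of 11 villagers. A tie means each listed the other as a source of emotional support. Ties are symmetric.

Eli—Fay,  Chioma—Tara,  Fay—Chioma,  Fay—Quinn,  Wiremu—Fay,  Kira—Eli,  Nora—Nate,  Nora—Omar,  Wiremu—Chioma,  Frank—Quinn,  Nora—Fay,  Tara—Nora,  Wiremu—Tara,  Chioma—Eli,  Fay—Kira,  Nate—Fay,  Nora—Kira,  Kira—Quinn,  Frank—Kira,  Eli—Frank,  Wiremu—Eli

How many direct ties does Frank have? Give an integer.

3

Frank is directly tied to Eli, Kira, and Quinn. That is 3 neighbors, so the degree of Frank is 3.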